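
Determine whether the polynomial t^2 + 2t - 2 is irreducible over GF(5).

Yes

Write f(t) = t^2 + 2t - 2.
Check for roots in GF(5): f(0) = 3; f(1) = 1; f(2) = 1; f(3) = 3; f(4) = 2.
No roots. A degree-2 polynomial over a field with no linear factor is irreducible.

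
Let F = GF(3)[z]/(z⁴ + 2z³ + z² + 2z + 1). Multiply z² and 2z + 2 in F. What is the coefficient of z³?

Multiply in GF(3)[z]: (z²)·(2z + 2) = 2z³ + 2z².
Reduced: 2z³ + 2z².

2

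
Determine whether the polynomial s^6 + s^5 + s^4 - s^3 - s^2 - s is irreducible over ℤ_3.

Write h(s) = s^6 + s^5 + s^4 - s^3 - s^2 - s.
Check for roots in ℤ_3: h(0) = 0 → root; h(1) = 0 → root; h(2) = 2.
h(0) = 0, so (s) divides h(s); h is reducible.

No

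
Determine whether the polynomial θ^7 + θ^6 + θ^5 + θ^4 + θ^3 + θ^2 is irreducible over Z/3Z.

No

Write g(θ) = θ^7 + θ^6 + θ^5 + θ^4 + θ^3 + θ^2.
Check for roots in Z/3Z: g(0) = 0 → root; g(1) = 0 → root; g(2) = 0 → root.
g(0) = 0, so (θ) divides g(θ); g is reducible.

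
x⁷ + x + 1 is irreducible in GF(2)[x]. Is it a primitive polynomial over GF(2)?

Yes

Write f(x) = x⁷ + x + 1.
|GF(2^7)^×| = 2^7 − 1 = 127. Prime factorization: 127 = 127.
f is primitive ⇔ x has order 127 in GF(2)[x]/(f), i.e. x^(127/q) ≠ 1 for each prime q | 127.
x^(1) mod f = x.
None equal 1, so x has full order 127; f is primitive.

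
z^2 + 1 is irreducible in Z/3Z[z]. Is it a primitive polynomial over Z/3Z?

No

Write f(z) = z^2 + 1.
|GF(3^2)^×| = 3^2 − 1 = 8. Prime factorization: 8 = 2^3.
f is primitive ⇔ z has order 8 in GF(3)[z]/(f), i.e. z^(8/q) ≠ 1 for each prime q | 8.
z^(4) mod f = 1
Since z^(4) = 1, the order of z divides 4 < 8; not primitive.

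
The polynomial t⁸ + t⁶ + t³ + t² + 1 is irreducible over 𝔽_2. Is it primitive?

Write f(t) = t⁸ + t⁶ + t³ + t² + 1.
|GF(2^8)^×| = 2^8 − 1 = 255. Prime factorization: 255 = 3·5·17.
f is primitive ⇔ t has order 255 in GF(2)[t]/(f), i.e. t^(255/q) ≠ 1 for each prime q | 255.
t^(85) mod f = t⁴ + t³ + t².
t^(51) mod f = t⁷ + t⁵.
t^(15) mod f = t⁶ + t⁵ + t⁴ + t³ + t².
None equal 1, so t has full order 255; f is primitive.

Yes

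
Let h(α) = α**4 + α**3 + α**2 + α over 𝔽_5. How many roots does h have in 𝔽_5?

4

Evaluate at each of the 5 elements of 𝔽_5:
h(0) = 0 → root; h(1) = 4; h(2) = 0 → root; h(3) = 0 → root; h(4) = 0 → root.
Roots: {0, 2, 3, 4}.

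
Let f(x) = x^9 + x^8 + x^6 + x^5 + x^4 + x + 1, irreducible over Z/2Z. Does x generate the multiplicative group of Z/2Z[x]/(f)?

|GF(2^9)^×| = 2^9 − 1 = 511. Prime factorization: 511 = 7·73.
f is primitive ⇔ x has order 511 in GF(2)[x]/(f), i.e. x^(511/q) ≠ 1 for each prime q | 511.
x^(73) mod f = x^5 + x^2.
x^(7) mod f = x^7.
None equal 1, so x has full order 511; f is primitive.

Yes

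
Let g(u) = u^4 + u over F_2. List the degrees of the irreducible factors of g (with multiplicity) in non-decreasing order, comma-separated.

Roots in F_2: g(0) = 0 → root; g(1) = 0 → root.
Linear factors from roots: (u), (u + 1).
Complete factorization: g(u) = (u)·(u + 1)·(u^2 + u + 1).
Factor degrees with multiplicity: 1 + 1 + 2 = 4.

1, 1, 2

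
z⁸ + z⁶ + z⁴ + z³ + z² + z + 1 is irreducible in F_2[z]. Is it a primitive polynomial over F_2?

Yes

Write f(z) = z⁸ + z⁶ + z⁴ + z³ + z² + z + 1.
|GF(2^8)^×| = 2^8 − 1 = 255. Prime factorization: 255 = 3·5·17.
f is primitive ⇔ z has order 255 in GF(2)[z]/(f), i.e. z^(255/q) ≠ 1 for each prime q | 255.
z^(85) mod f = z⁴ + z³ + z.
z^(51) mod f = z⁶ + z³.
z^(15) mod f = z⁶ + z + 1.
None equal 1, so z has full order 255; f is primitive.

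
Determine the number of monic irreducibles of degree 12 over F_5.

Gauss's count: N_{5}(12) = (1/12) Σ_{d|12} μ(12/d)·5^d.
Divisors of 12: 1, 2, 3, 4, 6, 12; μ(12/d) for each: 0, 1, 0, -1, -1, 1.
Σ = 5^2 − 5^4 − 5^6 + 5^12 = 244124400.
N = 244124400/12 = 20343700.

20343700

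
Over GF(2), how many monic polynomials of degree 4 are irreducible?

3

x^(2^4) − x is the product of all monic irreducibles of degree dividing 4; Möbius inversion gives N = (1/4) Σ μ(4/d)·2^d.
Divisors of 4: 1, 2, 4; μ(4/d) for each: 0, -1, 1.
Σ = − 2^2 + 2^4 = 12.
N = 12/4 = 3.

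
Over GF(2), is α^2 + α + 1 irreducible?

Write f(α) = α^2 + α + 1.
Check for roots in GF(2): f(0) = 1; f(1) = 1.
No roots. A degree-2 polynomial over a field with no linear factor is irreducible.

Yes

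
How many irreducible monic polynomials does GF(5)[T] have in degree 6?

2580

x^(5^6) − x is the product of all monic irreducibles of degree dividing 6; Möbius inversion gives N = (1/6) Σ μ(6/d)·5^d.
Divisors of 6: 1, 2, 3, 6; μ(6/d) for each: 1, -1, -1, 1.
Σ = 5^1 − 5^2 − 5^3 + 5^6 = 15480.
N = 15480/6 = 2580.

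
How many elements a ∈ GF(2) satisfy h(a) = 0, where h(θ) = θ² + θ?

Evaluate at each of the 2 elements of GF(2):
h(0) = 0 → root; h(1) = 0 → root.
Roots: {0, 1}.

2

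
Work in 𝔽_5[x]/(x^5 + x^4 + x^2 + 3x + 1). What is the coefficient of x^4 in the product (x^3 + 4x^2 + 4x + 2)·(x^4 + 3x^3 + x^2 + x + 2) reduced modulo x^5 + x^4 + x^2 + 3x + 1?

2

Multiply in 𝔽_5[x]: (x^3 + 4x^2 + 4x + 2)·(x^4 + 3x^3 + x^2 + x + 2) = x^7 + 2x^6 + 2x^5 + 4x^4 + x^3 + 4x^2 + 4.
Reduce using x^5 ≡ 4x^4 + 4x^2 + 2x + 4 (mod x^5 + x^4 + x^2 + 3x + 1).
Reduced: 2x^4 + 2x^3 + 4x^2 + x + 3.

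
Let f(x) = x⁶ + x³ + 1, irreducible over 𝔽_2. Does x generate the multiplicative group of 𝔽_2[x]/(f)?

No

|GF(2^6)^×| = 2^6 − 1 = 63. Prime factorization: 63 = 3^2·7.
f is primitive ⇔ x has order 63 in GF(2)[x]/(f), i.e. x^(63/q) ≠ 1 for each prime q | 63.
x^(21) mod f = x³.
x^(9) mod f = 1
Since x^(9) = 1, the order of x divides 9 < 63; not primitive.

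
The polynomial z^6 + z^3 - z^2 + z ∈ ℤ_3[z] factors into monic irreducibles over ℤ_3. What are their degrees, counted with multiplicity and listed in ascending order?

Write f(z) = z^6 + z^3 - z^2 + z.
Roots in ℤ_3: f(0) = 0 → root; f(1) = 2; f(2) = 1.
Linear factors from roots: (z).
Complete factorization: f(z) = (z)·(z^2 + 1)·(z^3 - z + 1).
Factor degrees with multiplicity: 1 + 2 + 3 = 6.

1, 2, 3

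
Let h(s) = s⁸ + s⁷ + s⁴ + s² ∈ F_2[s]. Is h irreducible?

No

Check for roots in F_2: h(0) = 0 → root; h(1) = 0 → root.
h(0) = 0, so (s) divides h(s); h is reducible.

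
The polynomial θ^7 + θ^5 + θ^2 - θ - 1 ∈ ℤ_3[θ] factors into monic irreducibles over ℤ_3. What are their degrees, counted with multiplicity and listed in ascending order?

Write h(θ) = θ^7 + θ^5 + θ^2 - θ - 1.
Roots in ℤ_3: h(0) = 2; h(1) = 1; h(2) = 2.
Complete factorization: h(θ) = (θ^7 + θ^5 + θ^2 - θ - 1).
Factor degrees with multiplicity: 7 = 7.

7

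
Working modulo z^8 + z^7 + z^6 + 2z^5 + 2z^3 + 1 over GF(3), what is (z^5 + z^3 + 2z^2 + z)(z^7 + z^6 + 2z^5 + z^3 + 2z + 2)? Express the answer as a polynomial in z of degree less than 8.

z^7 + 2z^6 + 2z^5 + z^4 + 2z^3 + z^2 + 1

Multiply in GF(3)[z]: (z^5 + z^3 + 2z^2 + z)·(z^7 + z^6 + 2z^5 + z^3 + 2z + 2) = z^12 + z^11 + 2z^7 + 2z^6 + z^5 + 2z.
Reduce using z^8 ≡ 2z^7 + 2z^6 + z^5 + z^3 + 2 (mod z^8 + z^7 + z^6 + 2z^5 + 2z^3 + 1).
Reduced: z^7 + 2z^6 + 2z^5 + z^4 + 2z^3 + z^2 + 1.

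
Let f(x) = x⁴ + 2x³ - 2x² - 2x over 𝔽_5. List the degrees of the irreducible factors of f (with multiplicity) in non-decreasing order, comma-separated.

1, 1, 2

Roots in 𝔽_5: f(0) = 0 → root; f(1) = 4; f(2) = 0 → root; f(3) = 1; f(4) = 4.
Linear factors from roots: (x), (x - 2).
Complete factorization: f(x) = (x)·(x - 2)·(x² - x + 1).
Factor degrees with multiplicity: 1 + 1 + 2 = 4.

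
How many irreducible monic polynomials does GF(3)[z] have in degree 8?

810

x^(3^8) − x is the product of all monic irreducibles of degree dividing 8; Möbius inversion gives N = (1/8) Σ μ(8/d)·3^d.
Divisors of 8: 1, 2, 4, 8; μ(8/d) for each: 0, 0, -1, 1.
Σ = − 3^4 + 3^8 = 6480.
N = 6480/8 = 810.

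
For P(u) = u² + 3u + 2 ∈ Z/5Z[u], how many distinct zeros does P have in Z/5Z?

Evaluate at each of the 5 elements of Z/5Z:
P(0) = 2; P(1) = 1; P(2) = 2; P(3) = 0 → root; P(4) = 0 → root.
Roots: {3, 4}.

2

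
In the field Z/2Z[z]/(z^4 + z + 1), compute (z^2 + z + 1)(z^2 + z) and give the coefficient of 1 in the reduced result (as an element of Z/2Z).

1

Multiply in Z/2Z[z]: (z^2 + z + 1)·(z^2 + z) = z^4 + z.
Reduce using z^4 ≡ z + 1 (mod z^4 + z + 1).
Reduced: 1.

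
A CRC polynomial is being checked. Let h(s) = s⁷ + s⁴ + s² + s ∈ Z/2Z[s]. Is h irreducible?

No

Check for roots in Z/2Z: h(0) = 0 → root; h(1) = 0 → root.
h(0) = 0, so (s) divides h(s); h is reducible.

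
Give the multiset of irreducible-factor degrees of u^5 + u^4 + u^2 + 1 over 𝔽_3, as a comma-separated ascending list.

5

Write f(u) = u^5 + u^4 + u^2 + 1.
Roots in 𝔽_3: f(0) = 1; f(1) = 1; f(2) = 2.
Complete factorization: f(u) = (u^5 + u^4 + u^2 + 1).
Factor degrees with multiplicity: 5 = 5.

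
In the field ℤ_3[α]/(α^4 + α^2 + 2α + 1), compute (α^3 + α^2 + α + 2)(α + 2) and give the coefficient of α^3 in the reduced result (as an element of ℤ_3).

Multiply in ℤ_3[α]: (α^3 + α^2 + α + 2)·(α + 2) = α^4 + α + 1.
Reduce using α^4 ≡ 2α^2 + α + 2 (mod α^4 + α^2 + 2α + 1).
Reduced: 2α^2 + 2α.

0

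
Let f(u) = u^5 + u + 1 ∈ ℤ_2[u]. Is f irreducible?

No

Check for roots in ℤ_2: f(0) = 1; f(1) = 1.
No roots, so no linear factors.
Monic irreducibles of degree 2 over GF(2): u^2 + u + 1.
u^2 + u + 1 divides f: f(u) = (u^2 + u + 1)·(u^3 + u^2 + 1).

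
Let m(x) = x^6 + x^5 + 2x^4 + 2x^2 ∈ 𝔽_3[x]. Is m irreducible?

Check for roots in 𝔽_3: m(0) = 0 → root; m(1) = 0 → root; m(2) = 1.
m(0) = 0, so (x) divides m(x); m is reducible.

No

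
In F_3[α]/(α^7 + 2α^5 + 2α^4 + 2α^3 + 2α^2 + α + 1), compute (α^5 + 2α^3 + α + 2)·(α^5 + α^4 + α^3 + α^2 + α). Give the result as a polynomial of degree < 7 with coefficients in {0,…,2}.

Multiply in F_3[α]: (α^5 + 2α^3 + α + 2)·(α^5 + α^4 + α^3 + α^2 + α) = α^10 + α^9 + α^6 + 2α^5 + 2α^4 + 2α.
Reduce using α^7 ≡ α^5 + α^4 + α^3 + α^2 + 2α + 2 (mod α^7 + 2α^5 + 2α^4 + 2α^3 + 2α^2 + α + 1).
Reduced: α^6 + α^5 + 2α^4 + α^3 + 2α + 1.

α^6 + α^5 + 2α^4 + α^3 + 2α + 1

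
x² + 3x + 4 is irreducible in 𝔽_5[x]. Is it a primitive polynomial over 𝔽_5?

Write f(x) = x² + 3x + 4.
|GF(5^2)^×| = 5^2 − 1 = 24. Prime factorization: 24 = 2^3·3.
f is primitive ⇔ x has order 24 in GF(5)[x]/(f), i.e. x^(24/q) ≠ 1 for each prime q | 24.
x^(12) mod f = 1
x^(8) mod f = 3x + 4.
Since x^(12) = 1, the order of x divides 12 < 24; not primitive.

No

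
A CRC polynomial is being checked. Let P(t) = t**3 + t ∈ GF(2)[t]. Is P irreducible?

Check for roots in GF(2): P(0) = 0 → root; P(1) = 0 → root.
P(0) = 0, so (t) divides P(t); P is reducible.

No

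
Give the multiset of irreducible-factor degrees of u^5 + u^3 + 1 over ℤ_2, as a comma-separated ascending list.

5

Write f(u) = u^5 + u^3 + 1.
Roots in ℤ_2: f(0) = 1; f(1) = 1.
Complete factorization: f(u) = (u^5 + u^3 + 1).
Factor degrees with multiplicity: 5 = 5.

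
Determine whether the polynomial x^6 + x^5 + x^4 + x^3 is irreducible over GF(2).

No

Write m(x) = x^6 + x^5 + x^4 + x^3.
Check for roots in GF(2): m(0) = 0 → root; m(1) = 0 → root.
m(0) = 0, so (x) divides m(x); m is reducible.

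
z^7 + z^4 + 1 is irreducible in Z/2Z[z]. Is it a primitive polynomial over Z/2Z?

Yes

Write f(z) = z^7 + z^4 + 1.
|GF(2^7)^×| = 2^7 − 1 = 127. Prime factorization: 127 = 127.
f is primitive ⇔ z has order 127 in GF(2)[z]/(f), i.e. z^(127/q) ≠ 1 for each prime q | 127.
z^(1) mod f = z.
None equal 1, so z has full order 127; f is primitive.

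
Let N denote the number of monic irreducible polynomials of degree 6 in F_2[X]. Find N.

x^(2^6) − x is the product of all monic irreducibles of degree dividing 6; Möbius inversion gives N = (1/6) Σ μ(6/d)·2^d.
Divisors of 6: 1, 2, 3, 6; μ(6/d) for each: 1, -1, -1, 1.
Σ = 2^1 − 2^2 − 2^3 + 2^6 = 54.
N = 54/6 = 9.

9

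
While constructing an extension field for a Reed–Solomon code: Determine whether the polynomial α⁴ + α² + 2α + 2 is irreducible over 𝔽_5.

Write f(α) = α⁴ + α² + 2α + 2.
Check for roots in 𝔽_5: f(0) = 2; f(1) = 1; f(2) = 1; f(3) = 3; f(4) = 2.
No roots, so no linear factors.
Degree-2 irreducible divisors: test the 10 monic irreducibles of degree 2 over GF(5).
None of them divide f (all give nonzero remainder).
No irreducible factor of degree ≤ 2 exists, so f is irreducible over GF(5).

Yes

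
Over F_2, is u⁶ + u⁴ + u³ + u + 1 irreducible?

Yes

Write P(u) = u⁶ + u⁴ + u³ + u + 1.
Check for roots in F_2: P(0) = 1; P(1) = 1.
No roots, so no linear factors.
Monic irreducibles of degree 2 over GF(2): u² + u + 1.
None of them divide P (all give nonzero remainder).
Monic irreducibles of degree 3 over GF(2): u³ + u + 1, u³ + u² + 1.
None of them divide P (all give nonzero remainder).
No irreducible factor of degree ≤ 3 exists, so P is irreducible over GF(2).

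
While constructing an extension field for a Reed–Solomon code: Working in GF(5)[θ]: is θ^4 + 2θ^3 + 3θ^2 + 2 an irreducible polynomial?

Write g(θ) = θ^4 + 2θ^3 + 3θ^2 + 2.
Check for roots in GF(5): g(0) = 2; g(1) = 3; g(2) = 1; g(3) = 4; g(4) = 4.
No roots, so no linear factors.
Degree-2 irreducible divisors: test the 10 monic irreducibles of degree 2 over GF(5).
None of them divide g (all give nonzero remainder).
No irreducible factor of degree ≤ 2 exists, so g is irreducible over GF(5).

Yes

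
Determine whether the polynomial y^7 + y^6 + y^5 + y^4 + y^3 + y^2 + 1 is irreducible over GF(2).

Yes

Write m(y) = y^7 + y^6 + y^5 + y^4 + y^3 + y^2 + 1.
Check for roots in GF(2): m(0) = 1; m(1) = 1.
No roots, so no linear factors.
Monic irreducibles of degree 2 over GF(2): y^2 + y + 1.
None of them divide m (all give nonzero remainder).
Monic irreducibles of degree 3 over GF(2): y^3 + y + 1, y^3 + y^2 + 1.
None of them divide m (all give nonzero remainder).
No irreducible factor of degree ≤ 3 exists, so m is irreducible over GF(2).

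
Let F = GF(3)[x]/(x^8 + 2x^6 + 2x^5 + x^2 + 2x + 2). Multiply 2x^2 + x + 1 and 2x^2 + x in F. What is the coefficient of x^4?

1

Multiply in GF(3)[x]: (2x^2 + x + 1)·(2x^2 + x) = x^4 + x^3 + x.
Reduced: x^4 + x^3 + x.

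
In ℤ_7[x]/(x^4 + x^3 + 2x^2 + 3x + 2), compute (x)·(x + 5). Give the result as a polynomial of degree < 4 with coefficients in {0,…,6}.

x^2 + 5x

Multiply in ℤ_7[x]: (x)·(x + 5) = x^2 + 5x.
Reduced: x^2 + 5x.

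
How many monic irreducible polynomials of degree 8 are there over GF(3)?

The number of monic irreducibles of degree 8 over GF(3) is (1/8)·Σ_{d∣8} μ(8/d) 3^d.
Divisors of 8: 1, 2, 4, 8; μ(8/d) for each: 0, 0, -1, 1.
Σ = − 3^4 + 3^8 = 6480.
N = 6480/8 = 810.

810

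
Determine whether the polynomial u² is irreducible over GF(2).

No

Write f(u) = u².
Check for roots in GF(2): f(0) = 0 → root; f(1) = 1.
f(0) = 0, so (u) divides f(u); f is reducible.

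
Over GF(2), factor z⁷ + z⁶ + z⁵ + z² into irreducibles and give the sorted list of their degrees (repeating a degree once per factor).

Write f(z) = z⁷ + z⁶ + z⁵ + z².
Roots in GF(2): f(0) = 0 → root; f(1) = 0 → root.
Linear factors from roots: (z), (z + 1).
Complete factorization: f(z) = (z)^2·(z + 1)^2·(z³ + z² + 1).
Factor degrees with multiplicity: 1 + 1 + 1 + 1 + 3 = 7.

1, 1, 1, 1, 3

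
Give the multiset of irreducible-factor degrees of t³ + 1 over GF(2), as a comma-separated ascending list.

Write f(t) = t³ + 1.
Roots in GF(2): f(0) = 1; f(1) = 0 → root.
Linear factors from roots: (t + 1).
Complete factorization: f(t) = (t + 1)·(t² + t + 1).
Factor degrees with multiplicity: 1 + 2 = 3.

1, 2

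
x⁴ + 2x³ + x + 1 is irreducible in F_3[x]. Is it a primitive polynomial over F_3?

No

Write f(x) = x⁴ + 2x³ + x + 1.
|GF(3^4)^×| = 3^4 − 1 = 80. Prime factorization: 80 = 2^4·5.
f is primitive ⇔ x has order 80 in GF(3)[x]/(f), i.e. x^(80/q) ≠ 1 for each prime q | 80.
x^(40) mod f = 1
x^(16) mod f = 2x² + 2x + 1.
Since x^(40) = 1, the order of x divides 40 < 80; not primitive.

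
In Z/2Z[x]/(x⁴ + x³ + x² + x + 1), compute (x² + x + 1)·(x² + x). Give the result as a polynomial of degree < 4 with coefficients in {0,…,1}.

x^3 + x^2 + 1

Multiply in Z/2Z[x]: (x² + x + 1)·(x² + x) = x⁴ + x.
Reduce using x⁴ ≡ x³ + x² + x + 1 (mod x⁴ + x³ + x² + x + 1).
Reduced: x³ + x² + 1.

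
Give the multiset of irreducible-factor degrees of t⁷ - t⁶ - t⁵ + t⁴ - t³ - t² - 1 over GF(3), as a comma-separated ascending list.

Write h(t) = t⁷ - t⁶ - t⁵ + t⁴ - t³ - t² - 1.
Roots in GF(3): h(0) = 2; h(1) = 0 → root; h(2) = 2.
Linear factors from roots: (t - 1).
Complete factorization: h(t) = (t - 1)·(t² + t - 1)·(t⁴ - t³ + t² + t - 1).
Factor degrees with multiplicity: 1 + 2 + 4 = 7.

1, 2, 4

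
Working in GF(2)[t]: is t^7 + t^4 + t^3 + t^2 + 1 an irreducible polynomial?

Yes

Write m(t) = t^7 + t^4 + t^3 + t^2 + 1.
Check for roots in GF(2): m(0) = 1; m(1) = 1.
No roots, so no linear factors.
Monic irreducibles of degree 2 over GF(2): t^2 + t + 1.
None of them divide m (all give nonzero remainder).
Monic irreducibles of degree 3 over GF(2): t^3 + t + 1, t^3 + t^2 + 1.
None of them divide m (all give nonzero remainder).
No irreducible factor of degree ≤ 3 exists, so m is irreducible over GF(2).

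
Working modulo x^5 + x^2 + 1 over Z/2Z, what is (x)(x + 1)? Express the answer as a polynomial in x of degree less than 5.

x^2 + x

Multiply in Z/2Z[x]: (x)·(x + 1) = x^2 + x.
Reduced: x^2 + x.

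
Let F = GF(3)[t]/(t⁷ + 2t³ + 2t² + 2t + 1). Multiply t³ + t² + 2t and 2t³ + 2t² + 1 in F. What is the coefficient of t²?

Multiply in GF(3)[t]: (t³ + t² + 2t)·(2t³ + 2t² + 1) = 2t⁶ + t⁵ + 2t³ + t² + 2t.
Reduced: 2t⁶ + t⁵ + 2t³ + t² + 2t.

1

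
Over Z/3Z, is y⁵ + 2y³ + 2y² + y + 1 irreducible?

Write g(y) = y⁵ + 2y³ + 2y² + y + 1.
Check for roots in Z/3Z: g(0) = 1; g(1) = 1; g(2) = 2.
No roots, so no linear factors.
Monic irreducibles of degree 2 over GF(3): y² + 1, y² + y + 2, y² + 2y + 2.
None of them divide g (all give nonzero remainder).
No irreducible factor of degree ≤ 2 exists, so g is irreducible over GF(3).

Yes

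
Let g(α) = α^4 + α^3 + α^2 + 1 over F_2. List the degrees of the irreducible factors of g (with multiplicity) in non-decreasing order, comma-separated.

Roots in F_2: g(0) = 1; g(1) = 0 → root.
Linear factors from roots: (α + 1).
Complete factorization: g(α) = (α + 1)·(α^3 + α + 1).
Factor degrees with multiplicity: 1 + 3 = 4.

1, 3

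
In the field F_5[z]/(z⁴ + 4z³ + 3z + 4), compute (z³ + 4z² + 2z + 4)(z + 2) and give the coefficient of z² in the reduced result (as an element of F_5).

0

Multiply in F_5[z]: (z³ + 4z² + 2z + 4)·(z + 2) = z⁴ + z³ + 3z + 3.
Reduce using z⁴ ≡ z³ + 2z + 1 (mod z⁴ + 4z³ + 3z + 4).
Reduced: 2z³ + 4.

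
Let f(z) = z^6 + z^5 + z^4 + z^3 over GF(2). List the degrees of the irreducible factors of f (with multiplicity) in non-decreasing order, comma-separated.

1, 1, 1, 1, 1, 1

Roots in GF(2): f(0) = 0 → root; f(1) = 0 → root.
Linear factors from roots: (z), (z + 1).
Complete factorization: f(z) = (z)^3·(z + 1)^3.
Factor degrees with multiplicity: 1 + 1 + 1 + 1 + 1 + 1 = 6.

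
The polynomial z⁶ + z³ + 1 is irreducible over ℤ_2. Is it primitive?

Write f(z) = z⁶ + z³ + 1.
|GF(2^6)^×| = 2^6 − 1 = 63. Prime factorization: 63 = 3^2·7.
f is primitive ⇔ z has order 63 in GF(2)[z]/(f), i.e. z^(63/q) ≠ 1 for each prime q | 63.
z^(21) mod f = z³.
z^(9) mod f = 1
Since z^(9) = 1, the order of z divides 9 < 63; not primitive.

No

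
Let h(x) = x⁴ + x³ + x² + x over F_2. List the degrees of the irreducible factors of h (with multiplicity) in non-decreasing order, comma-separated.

Roots in F_2: h(0) = 0 → root; h(1) = 0 → root.
Linear factors from roots: (x), (x + 1).
Complete factorization: h(x) = (x)·(x + 1)^3.
Factor degrees with multiplicity: 1 + 1 + 1 + 1 = 4.

1, 1, 1, 1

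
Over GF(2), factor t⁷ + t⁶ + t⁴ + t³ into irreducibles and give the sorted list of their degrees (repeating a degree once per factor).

1, 1, 1, 1, 1, 2

Write g(t) = t⁷ + t⁶ + t⁴ + t³.
Roots in GF(2): g(0) = 0 → root; g(1) = 0 → root.
Linear factors from roots: (t), (t + 1).
Complete factorization: g(t) = (t + 1)^2·(t)^3·(t² + t + 1).
Factor degrees with multiplicity: 1 + 1 + 1 + 1 + 1 + 2 = 7.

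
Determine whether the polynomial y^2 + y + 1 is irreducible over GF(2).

Yes

Write f(y) = y^2 + y + 1.
Check for roots in GF(2): f(0) = 1; f(1) = 1.
No roots. A degree-2 polynomial over a field with no linear factor is irreducible.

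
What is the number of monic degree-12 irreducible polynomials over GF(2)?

x^(2^12) − x is the product of all monic irreducibles of degree dividing 12; Möbius inversion gives N = (1/12) Σ μ(12/d)·2^d.
Divisors of 12: 1, 2, 3, 4, 6, 12; μ(12/d) for each: 0, 1, 0, -1, -1, 1.
Σ = 2^2 − 2^4 − 2^6 + 2^12 = 4020.
N = 4020/12 = 335.

335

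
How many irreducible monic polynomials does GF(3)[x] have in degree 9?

x^(3^9) − x is the product of all monic irreducibles of degree dividing 9; Möbius inversion gives N = (1/9) Σ μ(9/d)·3^d.
Divisors of 9: 1, 3, 9; μ(9/d) for each: 0, -1, 1.
Σ = − 3^3 + 3^9 = 19656.
N = 19656/9 = 2184.

2184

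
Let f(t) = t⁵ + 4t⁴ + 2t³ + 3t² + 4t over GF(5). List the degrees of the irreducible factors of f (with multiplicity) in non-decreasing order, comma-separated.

Roots in GF(5): f(0) = 0 → root; f(1) = 4; f(2) = 2; f(3) = 0 → root; f(4) = 0 → root.
Linear factors from roots: (t), (t + 2), (t + 1).
Complete factorization: f(t) = (t)·(t + 1)·(t + 2)·(t² + t + 2).
Factor degrees with multiplicity: 1 + 1 + 1 + 2 = 5.

1, 1, 1, 2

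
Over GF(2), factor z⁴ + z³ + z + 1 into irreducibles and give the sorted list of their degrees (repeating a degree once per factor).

1, 1, 2

Write h(z) = z⁴ + z³ + z + 1.
Roots in GF(2): h(0) = 1; h(1) = 0 → root.
Linear factors from roots: (z + 1).
Complete factorization: h(z) = (z + 1)^2·(z² + z + 1).
Factor degrees with multiplicity: 1 + 1 + 2 = 4.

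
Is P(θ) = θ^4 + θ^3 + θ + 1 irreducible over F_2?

No

Check for roots in F_2: P(0) = 1; P(1) = 0 → root.
P(1) = 0, so (θ − 1) divides P(θ); P is reducible.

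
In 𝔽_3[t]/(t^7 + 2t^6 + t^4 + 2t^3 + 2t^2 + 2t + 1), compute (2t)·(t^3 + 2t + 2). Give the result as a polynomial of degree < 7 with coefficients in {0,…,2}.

Multiply in 𝔽_3[t]: (2t)·(t^3 + 2t + 2) = 2t^4 + t^2 + t.
Reduced: 2t^4 + t^2 + t.

2t^4 + t^2 + t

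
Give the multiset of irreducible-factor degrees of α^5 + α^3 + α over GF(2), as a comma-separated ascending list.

1, 2, 2

Write g(α) = α^5 + α^3 + α.
Roots in GF(2): g(0) = 0 → root; g(1) = 1.
Linear factors from roots: (α).
Complete factorization: g(α) = (α)·(α^2 + α + 1)^2.
Factor degrees with multiplicity: 1 + 2 + 2 = 5.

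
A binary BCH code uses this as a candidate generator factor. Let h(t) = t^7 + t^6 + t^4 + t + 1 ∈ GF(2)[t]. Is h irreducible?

Check for roots in GF(2): h(0) = 1; h(1) = 1.
No roots, so no linear factors.
Monic irreducibles of degree 2 over GF(2): t^2 + t + 1.
None of them divide h (all give nonzero remainder).
Monic irreducibles of degree 3 over GF(2): t^3 + t + 1, t^3 + t^2 + 1.
None of them divide h (all give nonzero remainder).
No irreducible factor of degree ≤ 3 exists, so h is irreducible over GF(2).

Yes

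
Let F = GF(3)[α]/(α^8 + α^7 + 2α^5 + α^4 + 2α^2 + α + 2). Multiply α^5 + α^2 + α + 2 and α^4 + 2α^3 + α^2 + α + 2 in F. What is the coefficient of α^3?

1

Multiply in GF(3)[α]: (α^5 + α^2 + α + 2)·(α^4 + 2α^3 + α^2 + α + 2) = α^9 + 2α^8 + α^7 + 2α^6 + 2α^5 + 2α^4 + 2α^2 + α + 1.
Reduce using α^8 ≡ 2α^7 + α^5 + 2α^4 + α^2 + 2α + 1 (mod α^8 + α^7 + 2α^5 + α^4 + 2α^2 + α + 2).
Reduced: 2α^5 + α^4 + α^3 + 2α^2 + α + 2.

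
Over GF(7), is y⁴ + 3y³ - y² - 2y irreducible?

Write h(y) = y⁴ + 3y³ - y² - 2y.
Check for roots in GF(7): h(0) = 0 → root; h(1) = 1; h(2) = 4; h(3) = 0 → root; h(4) = 4; h(5) = 6; h(6) = 6.
h(0) = 0, so (y) divides h(y); h is reducible.

No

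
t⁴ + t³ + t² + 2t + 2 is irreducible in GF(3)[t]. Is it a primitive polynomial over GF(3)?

Yes

Write f(t) = t⁴ + t³ + t² + 2t + 2.
|GF(3^4)^×| = 3^4 − 1 = 80. Prime factorization: 80 = 2^4·5.
f is primitive ⇔ t has order 80 in GF(3)[t]/(f), i.e. t^(80/q) ≠ 1 for each prime q | 80.
t^(40) mod f = 2.
t^(16) mod f = 2t³ + 1.
None equal 1, so t has full order 80; f is primitive.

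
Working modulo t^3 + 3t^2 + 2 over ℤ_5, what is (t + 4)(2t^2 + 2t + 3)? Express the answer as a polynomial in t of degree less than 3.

4t^2 + t + 3

Multiply in ℤ_5[t]: (t + 4)·(2t^2 + 2t + 3) = 2t^3 + t + 2.
Reduce using t^3 ≡ 2t^2 + 3 (mod t^3 + 3t^2 + 2).
Reduced: 4t^2 + t + 3.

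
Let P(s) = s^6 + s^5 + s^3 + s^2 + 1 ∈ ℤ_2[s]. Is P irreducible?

Yes

Check for roots in ℤ_2: P(0) = 1; P(1) = 1.
No roots, so no linear factors.
Monic irreducibles of degree 2 over GF(2): s^2 + s + 1.
None of them divide P (all give nonzero remainder).
Monic irreducibles of degree 3 over GF(2): s^3 + s + 1, s^3 + s^2 + 1.
None of them divide P (all give nonzero remainder).
No irreducible factor of degree ≤ 3 exists, so P is irreducible over GF(2).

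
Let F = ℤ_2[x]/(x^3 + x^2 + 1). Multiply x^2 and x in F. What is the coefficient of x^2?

1

Multiply in ℤ_2[x]: (x^2)·(x) = x^3.
Reduce using x^3 ≡ x^2 + 1 (mod x^3 + x^2 + 1).
Reduced: x^2 + 1.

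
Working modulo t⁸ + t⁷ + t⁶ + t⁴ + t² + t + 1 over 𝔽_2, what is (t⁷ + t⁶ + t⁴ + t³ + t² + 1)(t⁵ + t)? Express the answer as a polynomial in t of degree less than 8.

Multiply in 𝔽_2[t]: (t⁷ + t⁶ + t⁴ + t³ + t² + 1)·(t⁵ + t) = t¹² + t¹¹ + t⁹ + t⁴ + t³ + t.
Reduce using t⁸ ≡ t⁷ + t⁶ + t⁴ + t² + t + 1 (mod t⁸ + t⁷ + t⁶ + t⁴ + t² + t + 1).
Reduced: t⁵ + t⁴ + t² + t.

t^5 + t^4 + t^2 + t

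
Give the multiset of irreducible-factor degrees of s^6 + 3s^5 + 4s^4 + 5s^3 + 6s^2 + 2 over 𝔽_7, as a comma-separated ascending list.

Write g(s) = s^6 + 3s^5 + 4s^4 + 5s^3 + 6s^2 + 2.
Linear factors from roots: (s + 6), (s + 3).
Complete factorization: g(s) = (s + 3)·(s + 6)·(s^2 + 4s + 5)^2.
Factor degrees with multiplicity: 1 + 1 + 2 + 2 = 6.

1, 1, 2, 2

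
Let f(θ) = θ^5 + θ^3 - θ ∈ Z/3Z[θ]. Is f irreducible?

No

Check for roots in Z/3Z: f(0) = 0 → root; f(1) = 1; f(2) = 2.
f(0) = 0, so (θ) divides f(θ); f is reducible.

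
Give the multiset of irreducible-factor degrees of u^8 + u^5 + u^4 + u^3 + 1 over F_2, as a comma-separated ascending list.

Write f(u) = u^8 + u^5 + u^4 + u^3 + 1.
Roots in F_2: f(0) = 1; f(1) = 1.
Complete factorization: f(u) = (u^8 + u^5 + u^4 + u^3 + 1).
Factor degrees with multiplicity: 8 = 8.

8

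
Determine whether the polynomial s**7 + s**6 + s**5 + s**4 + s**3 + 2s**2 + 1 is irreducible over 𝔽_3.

Yes

Write m(s) = s**7 + s**6 + s**5 + s**4 + s**3 + 2s**2 + 1.
Check for roots in 𝔽_3: m(0) = 1; m(1) = 2; m(2) = 2.
No roots, so no linear factors.
Monic irreducibles of degree 2 over GF(3): s**2 + 1, s**2 + s + 2, s**2 + 2s + 2.
None of them divide m (all give nonzero remainder).
Degree-3 irreducible divisors: test the 8 monic irreducibles of degree 3 over GF(3).
None of them divide m (all give nonzero remainder).
No irreducible factor of degree ≤ 3 exists, so m is irreducible over GF(3).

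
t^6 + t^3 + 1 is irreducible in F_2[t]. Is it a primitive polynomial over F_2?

No

Write f(t) = t^6 + t^3 + 1.
|GF(2^6)^×| = 2^6 − 1 = 63. Prime factorization: 63 = 3^2·7.
f is primitive ⇔ t has order 63 in GF(2)[t]/(f), i.e. t^(63/q) ≠ 1 for each prime q | 63.
t^(21) mod f = t^3.
t^(9) mod f = 1
Since t^(9) = 1, the order of t divides 9 < 63; not primitive.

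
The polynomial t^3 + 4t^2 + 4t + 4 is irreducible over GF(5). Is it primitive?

No

Write f(t) = t^3 + 4t^2 + 4t + 4.
|GF(5^3)^×| = 5^3 − 1 = 124. Prime factorization: 124 = 2^2·31.
f is primitive ⇔ t has order 124 in GF(5)[t]/(f), i.e. t^(124/q) ≠ 1 for each prime q | 124.
t^(62) mod f = 1
t^(4) mod f = 2t^2 + 2t + 1.
Since t^(62) = 1, the order of t divides 62 < 124; not primitive.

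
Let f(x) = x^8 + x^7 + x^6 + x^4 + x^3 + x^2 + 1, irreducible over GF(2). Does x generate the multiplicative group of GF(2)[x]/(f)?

|GF(2^8)^×| = 2^8 − 1 = 255. Prime factorization: 255 = 3·5·17.
f is primitive ⇔ x has order 255 in GF(2)[x]/(f), i.e. x^(255/q) ≠ 1 for each prime q | 255.
x^(85) mod f = 1
x^(51) mod f = x^6 + x^3.
x^(15) mod f = x^7 + x^6 + x^4 + x^3 + x^2 + x.
Since x^(85) = 1, the order of x divides 85 < 255; not primitive.

No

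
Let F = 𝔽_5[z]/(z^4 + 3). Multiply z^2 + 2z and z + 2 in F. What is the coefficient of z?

4

Multiply in 𝔽_5[z]: (z^2 + 2z)·(z + 2) = z^3 + 4z^2 + 4z.
Reduced: z^3 + 4z^2 + 4z.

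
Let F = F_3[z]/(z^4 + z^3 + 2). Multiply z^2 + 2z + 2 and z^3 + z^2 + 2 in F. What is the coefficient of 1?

Multiply in F_3[z]: (z^2 + 2z + 2)·(z^3 + z^2 + 2) = z^5 + z^3 + z^2 + z + 1.
Reduce using z^4 ≡ 2z^3 + 1 (mod z^4 + z^3 + 2).
Reduced: 2z^3 + z^2 + 2z.

0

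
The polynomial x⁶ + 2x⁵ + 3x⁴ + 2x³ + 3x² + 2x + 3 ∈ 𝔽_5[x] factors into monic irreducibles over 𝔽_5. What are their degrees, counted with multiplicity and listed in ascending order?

6

Write f(x) = x⁶ + 2x⁵ + 3x⁴ + 2x³ + 3x² + 2x + 3.
Roots in 𝔽_5: f(0) = 3; f(1) = 1; f(2) = 1; f(3) = 3; f(4) = 4.
Complete factorization: f(x) = (x⁶ + 2x⁵ + 3x⁴ + 2x³ + 3x² + 2x + 3).
Factor degrees with multiplicity: 6 = 6.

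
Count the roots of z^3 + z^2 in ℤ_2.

Write P(z) = z^3 + z^2.
Evaluate at each of the 2 elements of ℤ_2:
P(0) = 0 → root; P(1) = 0 → root.
Roots: {0, 1}.

2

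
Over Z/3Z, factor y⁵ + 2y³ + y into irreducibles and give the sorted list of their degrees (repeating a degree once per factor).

1, 2, 2

Write h(y) = y⁵ + 2y³ + y.
Roots in Z/3Z: h(0) = 0 → root; h(1) = 1; h(2) = 2.
Linear factors from roots: (y).
Complete factorization: h(y) = (y)·(y² + 1)^2.
Factor degrees with multiplicity: 1 + 2 + 2 = 5.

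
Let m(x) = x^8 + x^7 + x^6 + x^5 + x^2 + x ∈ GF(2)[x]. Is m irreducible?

Check for roots in GF(2): m(0) = 0 → root; m(1) = 0 → root.
m(0) = 0, so (x) divides m(x); m is reducible.

No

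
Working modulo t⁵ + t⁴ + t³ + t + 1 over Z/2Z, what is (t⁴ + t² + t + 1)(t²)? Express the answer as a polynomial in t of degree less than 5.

Multiply in Z/2Z[t]: (t⁴ + t² + t + 1)·(t²) = t⁶ + t⁴ + t³ + t².
Reduce using t⁵ ≡ t⁴ + t³ + t + 1 (mod t⁵ + t⁴ + t³ + t + 1).
Reduced: t⁴ + 1.

t^4 + 1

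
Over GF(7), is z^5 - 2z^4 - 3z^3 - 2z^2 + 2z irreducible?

Write h(z) = z^5 - 2z^4 - 3z^3 - 2z^2 + 2z.
Check for roots in GF(7): h(0) = 0 → root; h(1) = 3; h(2) = 0 → root; h(3) = 2; h(4) = 2; h(5) = 4; h(6) = 3.
h(0) = 0, so (z) divides h(z); h is reducible.

No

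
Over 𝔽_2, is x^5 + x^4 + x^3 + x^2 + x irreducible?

No

Write h(x) = x^5 + x^4 + x^3 + x^2 + x.
Check for roots in 𝔽_2: h(0) = 0 → root; h(1) = 1.
h(0) = 0, so (x) divides h(x); h is reducible.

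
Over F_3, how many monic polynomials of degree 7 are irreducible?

312

x^(3^7) − x is the product of all monic irreducibles of degree dividing 7; Möbius inversion gives N = (1/7) Σ μ(7/d)·3^d.
Divisors of 7: 1, 7; μ(7/d) for each: -1, 1.
Σ = − 3^1 + 3^7 = 2184.
N = 2184/7 = 312.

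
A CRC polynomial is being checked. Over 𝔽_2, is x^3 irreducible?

No

Write h(x) = x^3.
Check for roots in 𝔽_2: h(0) = 0 → root; h(1) = 1.
h(0) = 0, so (x) divides h(x); h is reducible.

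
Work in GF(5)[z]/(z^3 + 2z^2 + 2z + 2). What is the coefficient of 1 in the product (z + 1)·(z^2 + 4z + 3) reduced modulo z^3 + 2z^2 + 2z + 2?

1

Multiply in GF(5)[z]: (z + 1)·(z^2 + 4z + 3) = z^3 + 2z + 3.
Reduce using z^3 ≡ 3z^2 + 3z + 3 (mod z^3 + 2z^2 + 2z + 2).
Reduced: 3z^2 + 1.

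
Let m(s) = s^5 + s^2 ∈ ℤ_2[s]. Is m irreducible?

No

Check for roots in ℤ_2: m(0) = 0 → root; m(1) = 0 → root.
m(0) = 0, so (s) divides m(s); m is reducible.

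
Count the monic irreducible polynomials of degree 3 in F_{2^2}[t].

20

x^(4^3) − x is the product of all monic irreducibles of degree dividing 3; Möbius inversion gives N = (1/3) Σ μ(3/d)·4^d.
Divisors of 3: 1, 3; μ(3/d) for each: -1, 1.
Σ = − 4^1 + 4^3 = 60.
N = 60/3 = 20.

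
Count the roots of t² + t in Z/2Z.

Write P(t) = t² + t.
Evaluate at each of the 2 elements of Z/2Z:
P(0) = 0 → root; P(1) = 0 → root.
Roots: {0, 1}.

2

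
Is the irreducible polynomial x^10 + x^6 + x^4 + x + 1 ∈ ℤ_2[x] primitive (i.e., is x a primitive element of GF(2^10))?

Write f(x) = x^10 + x^6 + x^4 + x + 1.
|GF(2^10)^×| = 2^10 − 1 = 1023. Prime factorization: 1023 = 3·11·31.
f is primitive ⇔ x has order 1023 in GF(2)[x]/(f), i.e. x^(1023/q) ≠ 1 for each prime q | 1023.
x^(341) mod f = 1
x^(93) mod f = x^9 + x^7 + x^5 + 1.
x^(33) mod f = x^8 + x^6 + x^3 + x.
Since x^(341) = 1, the order of x divides 341 < 1023; not primitive.

No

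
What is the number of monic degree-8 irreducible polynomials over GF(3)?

810

x^(3^8) − x is the product of all monic irreducibles of degree dividing 8; Möbius inversion gives N = (1/8) Σ μ(8/d)·3^d.
Divisors of 8: 1, 2, 4, 8; μ(8/d) for each: 0, 0, -1, 1.
Σ = − 3^4 + 3^8 = 6480.
N = 6480/8 = 810.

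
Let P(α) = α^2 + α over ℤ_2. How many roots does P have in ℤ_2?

Evaluate at each of the 2 elements of ℤ_2:
P(0) = 0 → root; P(1) = 0 → root.
Roots: {0, 1}.

2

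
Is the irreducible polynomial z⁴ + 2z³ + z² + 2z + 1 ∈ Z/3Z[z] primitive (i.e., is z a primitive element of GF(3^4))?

No

Write f(z) = z⁴ + 2z³ + z² + 2z + 1.
|GF(3^4)^×| = 3^4 − 1 = 80. Prime factorization: 80 = 2^4·5.
f is primitive ⇔ z has order 80 in GF(3)[z]/(f), i.e. z^(80/q) ≠ 1 for each prime q | 80.
z^(40) mod f = 1
z^(16) mod f = 2z.
Since z^(40) = 1, the order of z divides 40 < 80; not primitive.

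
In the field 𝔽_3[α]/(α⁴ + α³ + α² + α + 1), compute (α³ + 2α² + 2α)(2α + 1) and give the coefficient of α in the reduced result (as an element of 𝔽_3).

0

Multiply in 𝔽_3[α]: (α³ + 2α² + 2α)·(2α + 1) = 2α⁴ + 2α³ + 2α.
Reduce using α⁴ ≡ 2α³ + 2α² + 2α + 2 (mod α⁴ + α³ + α² + α + 1).
Reduced: α² + 1.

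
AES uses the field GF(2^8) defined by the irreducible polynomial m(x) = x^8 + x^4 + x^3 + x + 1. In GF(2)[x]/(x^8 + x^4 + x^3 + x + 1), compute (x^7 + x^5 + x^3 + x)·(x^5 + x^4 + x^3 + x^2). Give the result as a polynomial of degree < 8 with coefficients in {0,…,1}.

Multiply in GF(2)[x]: (x^7 + x^5 + x^3 + x)·(x^5 + x^4 + x^3 + x^2) = x^12 + x^11 + x^4 + x^3.
Reduce using x^8 ≡ x^4 + x^3 + x + 1 (mod x^8 + x^4 + x^3 + x + 1).
Reduced: x^6 + x^5 + x^3 + x + 1.

x^6 + x^5 + x^3 + x + 1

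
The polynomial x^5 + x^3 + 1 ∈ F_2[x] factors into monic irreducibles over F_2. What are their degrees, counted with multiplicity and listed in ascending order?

Write g(x) = x^5 + x^3 + 1.
Roots in F_2: g(0) = 1; g(1) = 1.
Complete factorization: g(x) = (x^5 + x^3 + 1).
Factor degrees with multiplicity: 5 = 5.

5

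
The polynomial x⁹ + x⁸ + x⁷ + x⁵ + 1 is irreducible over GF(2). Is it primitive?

No

Write f(x) = x⁹ + x⁸ + x⁷ + x⁵ + 1.
|GF(2^9)^×| = 2^9 − 1 = 511. Prime factorization: 511 = 7·73.
f is primitive ⇔ x has order 511 in GF(2)[x]/(f), i.e. x^(511/q) ≠ 1 for each prime q | 511.
x^(73) mod f = 1
x^(7) mod f = x⁷.
Since x^(73) = 1, the order of x divides 73 < 511; not primitive.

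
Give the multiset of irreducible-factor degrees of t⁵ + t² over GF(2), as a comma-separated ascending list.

Write f(t) = t⁵ + t².
Roots in GF(2): f(0) = 0 → root; f(1) = 0 → root.
Linear factors from roots: (t), (t + 1).
Complete factorization: f(t) = (t + 1)·(t)^2·(t² + t + 1).
Factor degrees with multiplicity: 1 + 1 + 1 + 2 = 5.

1, 1, 1, 2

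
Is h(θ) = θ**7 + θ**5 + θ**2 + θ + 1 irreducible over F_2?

Check for roots in F_2: h(0) = 1; h(1) = 1.
No roots, so no linear factors.
Monic irreducibles of degree 2 over GF(2): θ**2 + θ + 1.
None of them divide h (all give nonzero remainder).
Monic irreducibles of degree 3 over GF(2): θ**3 + θ + 1, θ**3 + θ**2 + 1.
None of them divide h (all give nonzero remainder).
No irreducible factor of degree ≤ 3 exists, so h is irreducible over GF(2).

Yes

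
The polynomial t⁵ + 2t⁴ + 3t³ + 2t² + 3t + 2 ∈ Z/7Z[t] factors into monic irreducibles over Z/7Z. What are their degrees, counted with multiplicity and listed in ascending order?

Write f(t) = t⁵ + 2t⁴ + 3t³ + 2t² + 3t + 2.
Complete factorization: f(t) = (t⁵ + 2t⁴ + 3t³ + 2t² + 3t + 2).
Factor degrees with multiplicity: 5 = 5.

5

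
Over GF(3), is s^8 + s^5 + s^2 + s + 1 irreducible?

Write m(s) = s^8 + s^5 + s^2 + s + 1.
Check for roots in GF(3): m(0) = 1; m(1) = 2; m(2) = 1.
No roots, so no linear factors.
Monic irreducibles of degree 2 over GF(3): s^2 + 1, s^2 + s + 2, s^2 + 2s + 2.
None of them divide m (all give nonzero remainder).
Degree-3 irreducible divisors: test the 8 monic irreducibles of degree 3 over GF(3).
None of them divide m (all give nonzero remainder).
Degree-4 irreducible divisors: test the 18 monic irreducibles of degree 4 over GF(3).
None of them divide m (all give nonzero remainder).
No irreducible factor of degree ≤ 4 exists, so m is irreducible over GF(3).

Yes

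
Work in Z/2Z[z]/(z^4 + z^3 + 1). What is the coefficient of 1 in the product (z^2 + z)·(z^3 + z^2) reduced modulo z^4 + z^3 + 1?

1

Multiply in Z/2Z[z]: (z^2 + z)·(z^3 + z^2) = z^5 + z^3.
Reduce using z^4 ≡ z^3 + 1 (mod z^4 + z^3 + 1).
Reduced: z + 1.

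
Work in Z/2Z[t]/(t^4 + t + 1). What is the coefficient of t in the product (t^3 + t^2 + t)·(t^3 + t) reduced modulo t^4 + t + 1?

Multiply in Z/2Z[t]: (t^3 + t^2 + t)·(t^3 + t) = t^6 + t^5 + t^3 + t^2.
Reduce using t^4 ≡ t + 1 (mod t^4 + t + 1).
Reduced: t^2 + t.

1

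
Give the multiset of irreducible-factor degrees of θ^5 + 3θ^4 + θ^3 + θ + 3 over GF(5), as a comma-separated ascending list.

5

Write g(θ) = θ^5 + 3θ^4 + θ^3 + θ + 3.
Roots in GF(5): g(0) = 3; g(1) = 4; g(2) = 3; g(3) = 4; g(4) = 3.
Complete factorization: g(θ) = (θ^5 + 3θ^4 + θ^3 + θ + 3).
Factor degrees with multiplicity: 5 = 5.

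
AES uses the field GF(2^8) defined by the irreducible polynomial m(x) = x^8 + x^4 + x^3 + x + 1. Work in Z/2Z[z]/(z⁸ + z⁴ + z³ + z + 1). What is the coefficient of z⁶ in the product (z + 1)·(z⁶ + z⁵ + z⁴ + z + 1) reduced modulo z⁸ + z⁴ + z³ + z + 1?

0

Multiply in Z/2Z[z]: (z + 1)·(z⁶ + z⁵ + z⁴ + z + 1) = z⁷ + z⁴ + z² + 1.
Reduced: z⁷ + z⁴ + z² + 1.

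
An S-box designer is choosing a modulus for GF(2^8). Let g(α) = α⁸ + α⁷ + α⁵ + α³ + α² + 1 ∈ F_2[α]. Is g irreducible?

No

Check for roots in F_2: g(0) = 1; g(1) = 0 → root.
g(1) = 0, so (α − 1) divides g(α); g is reducible.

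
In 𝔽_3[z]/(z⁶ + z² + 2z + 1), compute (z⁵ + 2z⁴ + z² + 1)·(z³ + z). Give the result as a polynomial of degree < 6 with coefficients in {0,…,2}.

Multiply in 𝔽_3[z]: (z⁵ + 2z⁴ + z² + 1)·(z³ + z) = z⁸ + 2z⁷ + z⁶ + 2z³ + z.
Reduce using z⁶ ≡ 2z² + z + 2 (mod z⁶ + z² + 2z + 1).
Reduced: 2z⁴ + z³ + 2.

2z^4 + z^3 + 2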